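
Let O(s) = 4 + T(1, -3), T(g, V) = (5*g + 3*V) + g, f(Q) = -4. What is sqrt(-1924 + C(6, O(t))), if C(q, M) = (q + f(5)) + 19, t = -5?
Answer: I*sqrt(1903) ≈ 43.623*I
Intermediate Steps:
T(g, V) = 3*V + 6*g (T(g, V) = (3*V + 5*g) + g = 3*V + 6*g)
O(s) = 1 (O(s) = 4 + (3*(-3) + 6*1) = 4 + (-9 + 6) = 4 - 3 = 1)
C(q, M) = 15 + q (C(q, M) = (q - 4) + 19 = (-4 + q) + 19 = 15 + q)
sqrt(-1924 + C(6, O(t))) = sqrt(-1924 + (15 + 6)) = sqrt(-1924 + 21) = sqrt(-1903) = I*sqrt(1903)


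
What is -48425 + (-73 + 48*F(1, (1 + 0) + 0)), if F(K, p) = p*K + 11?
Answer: -47922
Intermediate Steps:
F(K, p) = 11 + K*p (F(K, p) = K*p + 11 = 11 + K*p)
-48425 + (-73 + 48*F(1, (1 + 0) + 0)) = -48425 + (-73 + 48*(11 + 1*((1 + 0) + 0))) = -48425 + (-73 + 48*(11 + 1*(1 + 0))) = -48425 + (-73 + 48*(11 + 1*1)) = -48425 + (-73 + 48*(11 + 1)) = -48425 + (-73 + 48*12) = -48425 + (-73 + 576) = -48425 + 503 = -47922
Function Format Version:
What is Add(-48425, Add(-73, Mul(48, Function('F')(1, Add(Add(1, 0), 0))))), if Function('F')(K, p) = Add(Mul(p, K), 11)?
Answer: -47922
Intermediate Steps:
Function('F')(K, p) = Add(11, Mul(K, p)) (Function('F')(K, p) = Add(Mul(K, p), 11) = Add(11, Mul(K, p)))
Add(-48425, Add(-73, Mul(48, Function('F')(1, Add(Add(1, 0), 0))))) = Add(-48425, Add(-73, Mul(48, Add(11, Mul(1, Add(Add(1, 0), 0)))))) = Add(-48425, Add(-73, Mul(48, Add(11, Mul(1, Add(1, 0)))))) = Add(-48425, Add(-73, Mul(48, Add(11, Mul(1, 1))))) = Add(-48425, Add(-73, Mul(48, Add(11, 1)))) = Add(-48425, Add(-73, Mul(48, 12))) = Add(-48425, Add(-73, 576)) = Add(-48425, 503) = -47922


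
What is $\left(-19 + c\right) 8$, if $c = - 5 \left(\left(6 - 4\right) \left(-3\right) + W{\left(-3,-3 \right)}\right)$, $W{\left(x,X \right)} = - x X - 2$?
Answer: $528$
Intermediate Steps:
$W{\left(x,X \right)} = -2 - X x$ ($W{\left(x,X \right)} = - X x - 2 = -2 - X x$)
$c = 85$ ($c = - 5 \left(\left(6 - 4\right) \left(-3\right) - \left(2 - -9\right)\right) = - 5 \left(2 \left(-3\right) - 11\right) = - 5 \left(-6 - 11\right) = \left(-5\right) \left(-17\right) = 85$)
$\left(-19 + c\right) 8 = \left(-19 + 85\right) 8 = 66 \cdot 8 = 528$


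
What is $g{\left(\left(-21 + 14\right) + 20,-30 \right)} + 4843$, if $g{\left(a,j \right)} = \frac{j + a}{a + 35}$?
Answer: $\frac{232447}{48} \approx 4842.6$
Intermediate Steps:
$g{\left(a,j \right)} = \frac{a + j}{35 + a}$
$g{\left(\left(-21 + 14\right) + 20,-30 \right)} + 4843 = \frac{\left(\left(-21 + 14\right) + 20\right) - 30}{35 + \left(\left(-21 + 14\right) + 20\right)} + 4843 = \frac{\left(-7 + 20\right) - 30}{35 + \left(-7 + 20\right)} + 4843 = \frac{13 - 30}{35 + 13} + 4843 = \frac{1}{48} \left(-17\right) + 4843 = - \frac{17}{48} + 4843 = \frac{232447}{48}$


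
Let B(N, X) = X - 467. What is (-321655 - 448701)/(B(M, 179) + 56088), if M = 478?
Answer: -192589/13950 ≈ -13.806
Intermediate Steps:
B(N, X) = -467 + X
(-321655 - 448701)/(B(M, 179) + 56088) = (-321655 - 448701)/((-467 + 179) + 56088) = -770356/(-288 + 56088) = -770356/55800 = -770356*1/55800 = -192589/13950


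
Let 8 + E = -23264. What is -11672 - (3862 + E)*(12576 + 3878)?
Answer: 319360468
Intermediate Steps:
E = -23272 (E = -8 - 23264 = -23272)
-11672 - (3862 + E)*(12576 + 3878) = -11672 - (3862 - 23272)*(12576 + 3878) = -11672 - (-19410)*16454 = -11672 - 1*(-319372140) = -11672 + 319372140 = 319360468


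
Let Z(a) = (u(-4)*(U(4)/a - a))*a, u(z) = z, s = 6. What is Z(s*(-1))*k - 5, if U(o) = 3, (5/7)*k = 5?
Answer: 919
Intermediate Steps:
k = 7 (k = (7/5)*5 = 7)
Z(a) = a*(-12/a + 4*a) (Z(a) = (-4*(3/a - a))*a = (-4*(-a + 3/a))*a = (-12/a + 4*a)*a = a*(-12/a + 4*a))
Z(s*(-1))*k - 5 = (-12 + 4*(6*(-1))²)*7 - 5 = (-12 + 4*(-6)²)*7 - 5 = (-12 + 4*36)*7 - 5 = (-12 + 144)*7 - 5 = 132*7 - 5 = 924 - 5 = 919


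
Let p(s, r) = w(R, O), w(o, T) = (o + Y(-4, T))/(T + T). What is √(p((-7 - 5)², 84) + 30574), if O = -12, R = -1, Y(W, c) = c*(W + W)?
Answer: √4402086/12 ≈ 174.84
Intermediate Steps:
Y(W, c) = 2*W*c (Y(W, c) = c*(2*W) = 2*W*c)
w(o, T) = (o - 8*T)/(2*T) (w(o, T) = (o + 2*(-4)*T)/(T + T) = (o - 8*T)/((2*T)) = (o - 8*T)*(1/(2*T)) = (o - 8*T)/(2*T))
p(s, r) = -95/24 (p(s, r) = -4 + (½)*(-1)/(-12) = -4 + (½)*(-1)*(-1/12) = -4 + 1/24 = -95/24)
√(p((-7 - 5)², 84) + 30574) = √(-95/24 + 30574) = √(733681/24) = √4402086/12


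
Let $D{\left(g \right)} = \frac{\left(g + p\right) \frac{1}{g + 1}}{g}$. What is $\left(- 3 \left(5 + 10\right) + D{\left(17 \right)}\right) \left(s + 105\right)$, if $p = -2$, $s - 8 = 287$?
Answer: $- \frac{917000}{51} \approx -17980.0$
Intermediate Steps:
$s = 295$ ($s = 8 + 287 = 295$)
$D{\left(g \right)} = \frac{-2 + g}{g \left(1 + g\right)}$ ($D{\left(g \right)} = \frac{\left(g - 2\right) \frac{1}{g + 1}}{g} = \frac{\left(-2 + g\right) \frac{1}{1 + g}}{g} = \frac{\frac{1}{1 + g} \left(-2 + g\right)}{g} = \frac{-2 + g}{g \left(1 + g\right)}$)
$\left(- 3 \left(5 + 10\right) + D{\left(17 \right)}\right) \left(s + 105\right) = \left(- 3 \left(5 + 10\right) + \frac{-2 + 17}{17 \left(1 + 17\right)}\right) \left(295 + 105\right) = \left(\left(-3\right) 15 + \frac{1}{17} \cdot \frac{1}{18} \cdot 15\right) 400 = \left(-45 + \frac{1}{17} \cdot \frac{1}{18} \cdot 15\right) 400 = \left(-45 + \frac{5}{102}\right) 400 = \left(- \frac{4585}{102}\right) 400 = - \frac{917000}{51}$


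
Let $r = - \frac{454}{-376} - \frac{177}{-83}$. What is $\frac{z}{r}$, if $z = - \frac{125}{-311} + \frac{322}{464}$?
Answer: $\frac{308455971}{940086446} \approx 0.32811$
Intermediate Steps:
$r = \frac{52117}{15604}$ ($r = \left(-454\right) \left(- \frac{1}{376}\right) - - \frac{177}{83} = \frac{227}{188} + \frac{177}{83} = \frac{52117}{15604} \approx 3.34$)
$z = \frac{79071}{72152}$ ($z = \left(-125\right) \left(- \frac{1}{311}\right) + 322 \cdot \frac{1}{464} = \frac{125}{311} + \frac{161}{232} = \frac{79071}{72152} \approx 1.0959$)
$\frac{z}{r} = \frac{79071}{72152 \cdot \frac{52117}{15604}} = \frac{79071}{72152} \cdot \frac{15604}{52117} = \frac{308455971}{940086446}$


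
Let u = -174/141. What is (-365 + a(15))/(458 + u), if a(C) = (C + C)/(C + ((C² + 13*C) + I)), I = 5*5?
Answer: -788989/987528 ≈ -0.79895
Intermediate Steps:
u = -58/47 (u = -174*1/141 = -58/47 ≈ -1.2340)
I = 25
a(C) = 2*C/(25 + C² + 14*C) (a(C) = (C + C)/(C + ((C² + 13*C) + 25)) = (2*C)/(C + (25 + C² + 13*C)) = (2*C)/(25 + C² + 14*C) = 2*C/(25 + C² + 14*C))
(-365 + a(15))/(458 + u) = (-365 + 2*15/(25 + 15² + 14*15))/(458 - 58/47) = (-365 + 2*15/(25 + 225 + 210))/(21468/47) = (-365 + 2*15/460)*(47/21468) = (-365 + 2*15*(1/460))*(47/21468) = (-365 + 3/46)*(47/21468) = -16787/46*47/21468 = -788989/987528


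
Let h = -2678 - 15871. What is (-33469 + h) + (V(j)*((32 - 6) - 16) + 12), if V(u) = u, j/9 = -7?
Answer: -52636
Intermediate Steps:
j = -63 (j = 9*(-7) = -63)
h = -18549
(-33469 + h) + (V(j)*((32 - 6) - 16) + 12) = (-33469 - 18549) + (-63*((32 - 6) - 16) + 12) = -52018 + (-63*(26 - 16) + 12) = -52018 + (-63*10 + 12) = -52018 + (-630 + 12) = -52018 - 618 = -52636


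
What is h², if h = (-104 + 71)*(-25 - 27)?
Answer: 2944656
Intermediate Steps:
h = 1716 (h = -33*(-52) = 1716)
h² = 1716² = 2944656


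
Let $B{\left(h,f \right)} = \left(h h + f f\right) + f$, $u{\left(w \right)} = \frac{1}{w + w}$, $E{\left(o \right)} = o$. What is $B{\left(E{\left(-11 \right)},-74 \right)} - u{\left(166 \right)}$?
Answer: $\frac{1833635}{332} \approx 5523.0$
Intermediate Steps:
$u{\left(w \right)} = \frac{1}{2 w}$
$B{\left(h,f \right)} = f + f^{2} + h^{2}$ ($B{\left(h,f \right)} = \left(h^{2} + f^{2}\right) + f = \left(f^{2} + h^{2}\right) + f = f + f^{2} + h^{2}$)
$B{\left(E{\left(-11 \right)},-74 \right)} - u{\left(166 \right)} = \left(-74 + \left(-74\right)^{2} + \left(-11\right)^{2}\right) - \frac{1}{2 \cdot 166} = \left(-74 + 5476 + 121\right) - \frac{1}{2} \cdot \frac{1}{166} = 5523 - \frac{1}{332} = \frac{1833635}{332}$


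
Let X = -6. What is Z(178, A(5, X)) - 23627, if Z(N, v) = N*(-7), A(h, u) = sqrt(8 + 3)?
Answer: -24873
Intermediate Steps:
A(h, u) = sqrt(11)
Z(N, v) = -7*N
Z(178, A(5, X)) - 23627 = -7*178 - 23627 = -1246 - 23627 = -24873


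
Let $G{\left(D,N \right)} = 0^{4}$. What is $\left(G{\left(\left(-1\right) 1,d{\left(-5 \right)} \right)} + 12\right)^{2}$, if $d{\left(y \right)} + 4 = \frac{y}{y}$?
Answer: $144$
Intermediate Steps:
$d{\left(y \right)} = -3$ ($d{\left(y \right)} = -4 + \frac{y}{y} = -4 + 1 = -3$)
$G{\left(D,N \right)} = 0$
$\left(G{\left(\left(-1\right) 1,d{\left(-5 \right)} \right)} + 12\right)^{2} = \left(0 + 12\right)^{2} = 12^{2} = 144$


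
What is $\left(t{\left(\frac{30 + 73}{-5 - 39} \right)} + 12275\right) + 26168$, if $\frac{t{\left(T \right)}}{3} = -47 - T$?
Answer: $\frac{1685597}{44} \approx 38309.0$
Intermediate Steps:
$t{\left(T \right)} = -141 - 3 T$ ($t{\left(T \right)} = 3 \left(-47 - T\right) = -141 - 3 T$)
$\left(t{\left(\frac{30 + 73}{-5 - 39} \right)} + 12275\right) + 26168 = \left(\left(-141 - 3 \frac{30 + 73}{-5 - 39}\right) + 12275\right) + 26168 = \left(\left(-141 - 3 \frac{103}{-44}\right) + 12275\right) + 26168 = \left(\left(-141 - 3 \cdot 103 \left(- \frac{1}{44}\right)\right) + 12275\right) + 26168 = \left(\left(-141 - - \frac{309}{44}\right) + 12275\right) + 26168 = \left(\left(-141 + \frac{309}{44}\right) + 12275\right) + 26168 = \left(- \frac{5895}{44} + 12275\right) + 26168 = \frac{534205}{44} + 26168 = \frac{1685597}{44}$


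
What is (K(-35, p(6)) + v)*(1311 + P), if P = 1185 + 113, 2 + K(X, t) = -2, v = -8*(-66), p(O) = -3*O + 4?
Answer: 1367116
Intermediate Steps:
p(O) = 4 - 3*O
v = 528
K(X, t) = -4 (K(X, t) = -2 - 2 = -4)
P = 1298
(K(-35, p(6)) + v)*(1311 + P) = (-4 + 528)*(1311 + 1298) = 524*2609 = 1367116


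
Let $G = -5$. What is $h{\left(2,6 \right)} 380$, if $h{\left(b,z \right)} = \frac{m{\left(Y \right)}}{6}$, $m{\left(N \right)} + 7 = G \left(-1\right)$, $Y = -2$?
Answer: $- \frac{380}{3} \approx -126.67$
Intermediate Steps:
$m{\left(N \right)} = -2$ ($m{\left(N \right)} = -7 - -5 = -7 + 5 = -2$)
$h{\left(b,z \right)} = - \frac{1}{3}$ ($h{\left(b,z \right)} = - \frac{2}{6} = \left(-2\right) \frac{1}{6} = - \frac{1}{3}$)
$h{\left(2,6 \right)} 380 = \left(- \frac{1}{3}\right) 380 = - \frac{380}{3}$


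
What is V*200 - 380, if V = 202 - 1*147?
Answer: 10620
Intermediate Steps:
V = 55 (V = 202 - 147 = 55)
V*200 - 380 = 55*200 - 380 = 11000 - 380 = 10620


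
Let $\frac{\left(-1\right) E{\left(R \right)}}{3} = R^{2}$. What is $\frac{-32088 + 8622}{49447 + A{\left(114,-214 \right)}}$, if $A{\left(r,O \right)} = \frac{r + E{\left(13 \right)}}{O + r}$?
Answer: $- \frac{2346600}{4945093} \approx -0.47453$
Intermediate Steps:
$E{\left(R \right)} = - 3 R^{2}$
$A{\left(r,O \right)} = \frac{-507 + r}{O + r}$ ($A{\left(r,O \right)} = \frac{r - 3 \cdot 13^{2}}{O + r} = \frac{r - 507}{O + r} = \frac{-507 + r}{O + r}$)
$\frac{-32088 + 8622}{49447 + A{\left(114,-214 \right)}} = \frac{-32088 + 8622}{49447 + \frac{-507 + 114}{-214 + 114}} = - \frac{23466}{49447 + \frac{1}{-100} \left(-393\right)} = - \frac{23466}{49447 - - \frac{393}{100}} = - \frac{23466}{49447 + \frac{393}{100}} = - \frac{23466}{\frac{4945093}{100}} = \left(-23466\right) \frac{100}{4945093} = - \frac{2346600}{4945093}$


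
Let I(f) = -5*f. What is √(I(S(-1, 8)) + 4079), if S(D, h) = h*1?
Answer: √4039 ≈ 63.553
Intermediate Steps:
S(D, h) = h
√(I(S(-1, 8)) + 4079) = √(-5*8 + 4079) = √(-40 + 4079) = √4039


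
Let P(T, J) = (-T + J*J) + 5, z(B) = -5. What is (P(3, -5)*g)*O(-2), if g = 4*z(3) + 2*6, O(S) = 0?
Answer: 0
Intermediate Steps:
g = -8 (g = 4*(-5) + 2*6 = -20 + 12 = -8)
P(T, J) = 5 + J**2 - T (P(T, J) = (-T + J**2) + 5 = (J**2 - T) + 5 = 5 + J**2 - T)
(P(3, -5)*g)*O(-2) = ((5 + (-5)**2 - 1*3)*(-8))*0 = ((5 + 25 - 3)*(-8))*0 = (27*(-8))*0 = -216*0 = 0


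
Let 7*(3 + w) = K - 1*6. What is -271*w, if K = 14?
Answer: 3523/7 ≈ 503.29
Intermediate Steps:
w = -13/7 (w = -3 + (14 - 1*6)/7 = -3 + (14 - 6)/7 = -3 + (1/7)*8 = -3 + 8/7 = -13/7 ≈ -1.8571)
-271*w = -271*(-13/7) = 3523/7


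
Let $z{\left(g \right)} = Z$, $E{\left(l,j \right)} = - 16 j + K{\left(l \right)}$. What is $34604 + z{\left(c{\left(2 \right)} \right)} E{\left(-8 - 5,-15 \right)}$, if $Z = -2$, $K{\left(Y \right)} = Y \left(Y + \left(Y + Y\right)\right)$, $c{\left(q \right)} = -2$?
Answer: $33110$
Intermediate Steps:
$K{\left(Y \right)} = 3 Y^{2}$ ($K{\left(Y \right)} = Y \left(Y + 2 Y\right) = Y 3 Y = 3 Y^{2}$)
$E{\left(l,j \right)} = - 16 j + 3 l^{2}$
$z{\left(g \right)} = -2$
$34604 + z{\left(c{\left(2 \right)} \right)} E{\left(-8 - 5,-15 \right)} = 34604 - 2 \left(\left(-16\right) \left(-15\right) + 3 \left(-8 - 5\right)^{2}\right) = 34604 - 2 \left(240 + 3 \left(-13\right)^{2}\right) = 34604 - 2 \left(240 + 3 \cdot 169\right) = 34604 - 2 \left(240 + 507\right) = 34604 - 1494 = 33110$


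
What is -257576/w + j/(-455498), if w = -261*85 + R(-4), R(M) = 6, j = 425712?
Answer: 53941743200/5051245071 ≈ 10.679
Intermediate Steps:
w = -22179 (w = -261*85 + 6 = -22185 + 6 = -22179)
-257576/w + j/(-455498) = -257576/(-22179) + 425712/(-455498) = -257576*(-1/22179) + 425712*(-1/455498) = 257576/22179 - 212856/227749 = 53941743200/5051245071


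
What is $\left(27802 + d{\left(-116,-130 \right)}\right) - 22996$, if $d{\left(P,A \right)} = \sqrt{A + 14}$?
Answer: $4806 + 2 i \sqrt{29} \approx 4806.0 + 10.77 i$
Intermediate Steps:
$d{\left(P,A \right)} = \sqrt{14 + A}$
$\left(27802 + d{\left(-116,-130 \right)}\right) - 22996 = \left(27802 + \sqrt{14 - 130}\right) - 22996 = \left(27802 + \sqrt{-116}\right) - 22996 = \left(27802 + 2 i \sqrt{29}\right) - 22996 = 4806 + 2 i \sqrt{29}$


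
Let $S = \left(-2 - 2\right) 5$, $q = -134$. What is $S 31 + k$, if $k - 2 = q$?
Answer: $-752$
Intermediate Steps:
$S = -20$ ($S = \left(-4\right) 5 = -20$)
$k = -132$ ($k = 2 - 134 = -132$)
$S 31 + k = \left(-20\right) 31 - 132 = -620 - 132 = -752$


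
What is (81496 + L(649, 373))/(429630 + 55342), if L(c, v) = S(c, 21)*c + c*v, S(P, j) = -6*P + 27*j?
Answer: -917825/242486 ≈ -3.7851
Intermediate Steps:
L(c, v) = c*v + c*(567 - 6*c) (L(c, v) = (-6*c + 27*21)*c + c*v = (-6*c + 567)*c + c*v = (567 - 6*c)*c + c*v = c*(567 - 6*c) + c*v = c*v + c*(567 - 6*c))
(81496 + L(649, 373))/(429630 + 55342) = (81496 + 649*(567 + 373 - 6*649))/(429630 + 55342) = (81496 + 649*(567 + 373 - 3894))/484972 = (81496 + 649*(-2954))*(1/484972) = (81496 - 1917146)*(1/484972) = -1835650*1/484972 = -917825/242486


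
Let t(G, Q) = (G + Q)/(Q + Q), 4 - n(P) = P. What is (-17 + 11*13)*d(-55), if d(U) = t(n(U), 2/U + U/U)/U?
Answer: -207774/2915 ≈ -71.278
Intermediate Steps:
n(P) = 4 - P
t(G, Q) = (G + Q)/(2*Q) (t(G, Q) = (G + Q)/((2*Q)) = (G + Q)*(1/(2*Q)) = (G + Q)/(2*Q))
d(U) = (5 - U + 2/U)/(2*U*(1 + 2/U)) (d(U) = (((4 - U) + (2/U + U/U))/(2*(2/U + U/U)))/U = (((4 - U) + (2/U + 1))/(2*(2/U + 1)))/U = (((4 - U) + (1 + 2/U))/(2*(1 + 2/U)))/U = ((5 - U + 2/U)/(2*(1 + 2/U)))/U = (5 - U + 2/U)/(2*U*(1 + 2/U)))
(-17 + 11*13)*d(-55) = (-17 + 11*13)*((½)*(2 - 55 - 55*(4 - 1*(-55)))/(-55*(2 - 55))) = (-17 + 143)*((½)*(-1/55)*(2 - 55 - 55*(4 + 55))/(-53)) = 126*((½)*(-1/55)*(-1/53)*(2 - 55 - 55*59)) = 126*((½)*(-1/55)*(-1/53)*(2 - 55 - 3245)) = 126*((½)*(-1/55)*(-1/53)*(-3298)) = 126*(-1649/2915) = -207774/2915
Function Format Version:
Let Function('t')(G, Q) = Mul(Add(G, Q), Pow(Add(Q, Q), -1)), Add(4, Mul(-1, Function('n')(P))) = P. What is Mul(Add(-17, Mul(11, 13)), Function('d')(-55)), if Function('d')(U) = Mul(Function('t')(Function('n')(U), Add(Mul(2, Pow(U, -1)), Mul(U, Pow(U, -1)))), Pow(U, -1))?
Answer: Rational(-207774, 2915) ≈ -71.278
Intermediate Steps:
Function('n')(P) = Add(4, Mul(-1, P))
Function('t')(G, Q) = Mul(Rational(1, 2), Pow(Q, -1), Add(G, Q)) (Function('t')(G, Q) = Mul(Add(G, Q), Pow(Mul(2, Q), -1)) = Mul(Add(G, Q), Mul(Rational(1, 2), Pow(Q, -1))) = Mul(Rational(1, 2), Pow(Q, -1), Add(G, Q)))
Function('d')(U) = Mul(Rational(1, 2), Pow(U, -1), Pow(Add(1, Mul(2, Pow(U, -1))), -1), Add(5, Mul(-1, U), Mul(2, Pow(U, -1)))) (Function('d')(U) = Mul(Mul(Rational(1, 2), Pow(Add(Mul(2, Pow(U, -1)), Mul(U, Pow(U, -1))), -1), Add(Add(4, Mul(-1, U)), Add(Mul(2, Pow(U, -1)), Mul(U, Pow(U, -1))))), Pow(U, -1)) = Mul(Mul(Rational(1, 2), Pow(Add(Mul(2, Pow(U, -1)), 1), -1), Add(Add(4, Mul(-1, U)), Add(Mul(2, Pow(U, -1)), 1))), Pow(U, -1)) = Mul(Mul(Rational(1, 2), Pow(Add(1, Mul(2, Pow(U, -1))), -1), Add(Add(4, Mul(-1, U)), Add(1, Mul(2, Pow(U, -1))))), Pow(U, -1)) = Mul(Mul(Rational(1, 2), Pow(Add(1, Mul(2, Pow(U, -1))), -1), Add(5, Mul(-1, U), Mul(2, Pow(U, -1)))), Pow(U, -1)) = Mul(Rational(1, 2), Pow(U, -1), Pow(Add(1, Mul(2, Pow(U, -1))), -1), Add(5, Mul(-1, U), Mul(2, Pow(U, -1)))))
Mul(Add(-17, Mul(11, 13)), Function('d')(-55)) = Mul(Add(-17, Mul(11, 13)), Mul(Rational(1, 2), Pow(-55, -1), Pow(Add(2, -55), -1), Add(2, -55, Mul(-55, Add(4, Mul(-1, -55)))))) = Mul(Add(-17, 143), Mul(Rational(1, 2), Rational(-1, 55), Pow(-53, -1), Add(2, -55, Mul(-55, Add(4, 55))))) = Mul(126, Mul(Rational(1, 2), Rational(-1, 55), Rational(-1, 53), Add(2, -55, Mul(-55, 59)))) = Mul(126, Mul(Rational(1, 2), Rational(-1, 55), Rational(-1, 53), Add(2, -55, -3245))) = Mul(126, Mul(Rational(1, 2), Rational(-1, 55), Rational(-1, 53), -3298)) = Mul(126, Rational(-1649, 2915)) = Rational(-207774, 2915)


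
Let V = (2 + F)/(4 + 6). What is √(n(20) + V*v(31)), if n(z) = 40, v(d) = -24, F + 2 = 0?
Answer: 2*√10 ≈ 6.3246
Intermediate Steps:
F = -2 (F = -2 + 0 = -2)
V = 0 (V = (2 - 2)/(4 + 6) = 0/10 = 0*(⅒) = 0)
√(n(20) + V*v(31)) = √(40 + 0*(-24)) = √(40 + 0) = √40 = 2*√10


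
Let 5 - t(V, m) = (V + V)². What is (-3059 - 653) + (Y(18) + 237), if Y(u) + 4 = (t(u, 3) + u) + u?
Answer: -4734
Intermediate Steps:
t(V, m) = 5 - 4*V² (t(V, m) = 5 - (V + V)² = 5 - (2*V)² = 5 - 4*V²)
Y(u) = 1 - 4*u² + 2*u (Y(u) = -4 + (((5 - 4*u²) + u) + u) = -4 + ((5 + u - 4*u²) + u) = -4 + (5 - 4*u² + 2*u) = 1 - 4*u² + 2*u)
(-3059 - 653) + (Y(18) + 237) = (-3059 - 653) + ((1 - 4*18² + 2*18) + 237) = -3712 + ((1 - 4*324 + 36) + 237) = -3712 + ((1 - 1296 + 36) + 237) = -3712 + (-1259 + 237) = -3712 - 1022 = -4734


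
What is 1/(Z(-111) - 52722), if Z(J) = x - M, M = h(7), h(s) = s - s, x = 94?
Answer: -1/52628 ≈ -1.9001e-5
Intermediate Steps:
h(s) = 0
M = 0
Z(J) = 94 (Z(J) = 94 - 1*0 = 94 + 0 = 94)
1/(Z(-111) - 52722) = 1/(94 - 52722) = 1/(-52628) = -1/52628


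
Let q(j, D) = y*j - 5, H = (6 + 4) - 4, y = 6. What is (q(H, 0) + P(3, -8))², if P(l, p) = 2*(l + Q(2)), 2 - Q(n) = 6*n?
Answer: 289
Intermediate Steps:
Q(n) = 2 - 6*n
H = 6 (H = 10 - 4 = 6)
q(j, D) = -5 + 6*j (q(j, D) = 6*j - 5 = -5 + 6*j)
P(l, p) = -20 + 2*l (P(l, p) = 2*(l + (2 - 6*2)) = 2*(l + (2 - 12)) = 2*(l - 10) = 2*(-10 + l) = -20 + 2*l)
(q(H, 0) + P(3, -8))² = ((-5 + 6*6) + (-20 + 2*3))² = ((-5 + 36) + (-20 + 6))² = (31 - 14)² = 17² = 289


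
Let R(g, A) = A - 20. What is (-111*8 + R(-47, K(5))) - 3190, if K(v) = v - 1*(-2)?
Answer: -4091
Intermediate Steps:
K(v) = 2 + v (K(v) = v + 2 = 2 + v)
R(g, A) = -20 + A
(-111*8 + R(-47, K(5))) - 3190 = (-111*8 + (-20 + (2 + 5))) - 3190 = (-888 + (-20 + 7)) - 3190 = (-888 - 13) - 3190 = -901 - 3190 = -4091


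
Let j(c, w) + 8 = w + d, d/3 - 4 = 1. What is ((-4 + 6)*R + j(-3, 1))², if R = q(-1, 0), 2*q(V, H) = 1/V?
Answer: 49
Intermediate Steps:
d = 15 (d = 12 + 3*1 = 12 + 3 = 15)
q(V, H) = 1/(2*V)
R = -½ (R = (½)/(-1) = (½)*(-1) = -½ ≈ -0.50000)
j(c, w) = 7 + w (j(c, w) = -8 + (w + 15) = -8 + (15 + w) = 7 + w)
((-4 + 6)*R + j(-3, 1))² = ((-4 + 6)*(-½) + (7 + 1))² = (2*(-½) + 8)² = (-1 + 8)² = 7² = 49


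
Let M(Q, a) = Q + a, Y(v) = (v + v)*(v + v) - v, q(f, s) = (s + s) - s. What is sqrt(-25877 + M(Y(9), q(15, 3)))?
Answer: I*sqrt(25559) ≈ 159.87*I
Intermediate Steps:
q(f, s) = s (q(f, s) = 2*s - s = s)
Y(v) = -v + 4*v**2 (Y(v) = (2*v)*(2*v) - v = 4*v**2 - v = -v + 4*v**2)
sqrt(-25877 + M(Y(9), q(15, 3))) = sqrt(-25877 + (9*(-1 + 4*9) + 3)) = sqrt(-25877 + (9*(-1 + 36) + 3)) = sqrt(-25877 + (9*35 + 3)) = sqrt(-25877 + (315 + 3)) = sqrt(-25877 + 318) = sqrt(-25559) = I*sqrt(25559)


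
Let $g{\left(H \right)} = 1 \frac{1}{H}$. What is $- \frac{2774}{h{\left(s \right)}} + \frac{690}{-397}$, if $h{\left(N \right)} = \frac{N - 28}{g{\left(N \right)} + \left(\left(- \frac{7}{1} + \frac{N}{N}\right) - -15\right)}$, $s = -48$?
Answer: $\frac{12424571}{38112} \approx 326.0$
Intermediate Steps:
$g{\left(H \right)} = \frac{1}{H}$
$h{\left(N \right)} = \frac{-28 + N}{9 + \frac{1}{N}}$ ($h{\left(N \right)} = \frac{N - 28}{\frac{1}{N} + \left(\left(- \frac{7}{1} + \frac{N}{N}\right) - -15\right)} = \frac{-28 + N}{\frac{1}{N} + \left(\left(\left(-7\right) 1 + 1\right) + 15\right)} = \frac{-28 + N}{\frac{1}{N} + \left(\left(-7 + 1\right) + 15\right)} = \frac{-28 + N}{\frac{1}{N} + \left(-6 + 15\right)} = \frac{-28 + N}{\frac{1}{N} + 9} = \frac{-28 + N}{9 + \frac{1}{N}}$)
$- \frac{2774}{h{\left(s \right)}} + \frac{690}{-397} = - \frac{2774}{\left(-48\right) \frac{1}{1 + 9 \left(-48\right)} \left(-28 - 48\right)} + \frac{690}{-397} = - \frac{2774}{\left(-48\right) \frac{1}{1 - 432} \left(-76\right)} + 690 \left(- \frac{1}{397}\right) = - \frac{2774}{\left(-48\right) \frac{1}{-431} \left(-76\right)} - \frac{690}{397} = - \frac{2774}{\left(-48\right) \left(- \frac{1}{431}\right) \left(-76\right)} - \frac{690}{397} = - \frac{2774}{- \frac{3648}{431}} - \frac{690}{397} = \left(-2774\right) \left(- \frac{431}{3648}\right) - \frac{690}{397} = \frac{31463}{96} - \frac{690}{397} = \frac{12424571}{38112}$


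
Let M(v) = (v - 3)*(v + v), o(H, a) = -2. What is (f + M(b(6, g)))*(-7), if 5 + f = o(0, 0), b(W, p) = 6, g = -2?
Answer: -203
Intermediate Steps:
M(v) = 2*v*(-3 + v) (M(v) = (-3 + v)*(2*v) = 2*v*(-3 + v))
f = -7 (f = -5 - 2 = -7)
(f + M(b(6, g)))*(-7) = (-7 + 2*6*(-3 + 6))*(-7) = (-7 + 2*6*3)*(-7) = (-7 + 36)*(-7) = 29*(-7) = -203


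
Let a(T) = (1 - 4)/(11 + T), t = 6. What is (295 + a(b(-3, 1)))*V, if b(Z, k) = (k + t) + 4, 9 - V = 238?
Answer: -1485523/22 ≈ -67524.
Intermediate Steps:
V = -229 (V = 9 - 1*238 = 9 - 238 = -229)
b(Z, k) = 10 + k (b(Z, k) = (k + 6) + 4 = (6 + k) + 4 = 10 + k)
a(T) = -3/(11 + T)
(295 + a(b(-3, 1)))*V = (295 - 3/(11 + (10 + 1)))*(-229) = (295 - 3/(11 + 11))*(-229) = (295 - 3/22)*(-229) = (6487/22)*(-229) = -1485523/22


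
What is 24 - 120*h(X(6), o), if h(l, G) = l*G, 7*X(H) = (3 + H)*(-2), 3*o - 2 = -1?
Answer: 888/7 ≈ 126.86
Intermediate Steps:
o = ⅓ (o = ⅔ + (⅓)*(-1) = ⅔ - ⅓ = ⅓ ≈ 0.33333)
X(H) = -6/7 - 2*H/7 (X(H) = ((3 + H)*(-2))/7 = (-6 - 2*H)/7 = -6/7 - 2*H/7)
h(l, G) = G*l
24 - 120*h(X(6), o) = 24 - 40*(-6/7 - 2/7*6) = 24 - 40*(-6/7 - 12/7) = 24 - 40*(-18)/7 = 24 - 120*(-6/7) = 24 + 720/7 = 888/7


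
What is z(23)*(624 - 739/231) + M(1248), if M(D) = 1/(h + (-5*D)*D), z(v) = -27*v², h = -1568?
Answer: -5318009217851117/599759776 ≈ -8.8669e+6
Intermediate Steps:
M(D) = 1/(-1568 - 5*D²) (M(D) = 1/(-1568 + (-5*D)*D) = 1/(-1568 - 5*D²))
z(23)*(624 - 739/231) + M(1248) = (-27*23²)*(624 - 739/231) - 1/(1568 + 5*1248²) = (-27*529)*(624 - 739*1/231) - 1/(1568 + 5*1557504) = -14283*(624 - 739/231) - 1/(1568 + 7787520) = -14283*143405/231 - 1/7789088 = -682751205/77 - 1*1/7789088 = -682751205/77 - 1/7789088 = -5318009217851117/599759776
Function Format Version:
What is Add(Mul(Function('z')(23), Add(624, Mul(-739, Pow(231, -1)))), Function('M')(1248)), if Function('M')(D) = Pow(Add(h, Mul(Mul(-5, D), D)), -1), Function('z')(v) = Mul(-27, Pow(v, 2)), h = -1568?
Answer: Rational(-5318009217851117, 599759776) ≈ -8.8669e+6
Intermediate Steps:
Function('M')(D) = Pow(Add(-1568, Mul(-5, Pow(D, 2))), -1) (Function('M')(D) = Pow(Add(-1568, Mul(Mul(-5, D), D)), -1) = Pow(Add(-1568, Mul(-5, Pow(D, 2))), -1))
Add(Mul(Function('z')(23), Add(624, Mul(-739, Pow(231, -1)))), Function('M')(1248)) = Add(Mul(Mul(-27, Pow(23, 2)), Add(624, Mul(-739, Pow(231, -1)))), Mul(-1, Pow(Add(1568, Mul(5, Pow(1248, 2))), -1))) = Add(Mul(Mul(-27, 529), Add(624, Mul(-739, Rational(1, 231)))), Mul(-1, Pow(Add(1568, Mul(5, 1557504)), -1))) = Add(Mul(-14283, Add(624, Rational(-739, 231))), Mul(-1, Pow(Add(1568, 7787520), -1))) = Add(Mul(-14283, Rational(143405, 231)), Mul(-1, Pow(7789088, -1))) = Add(Rational(-682751205, 77), Mul(-1, Rational(1, 7789088))) = Add(Rational(-682751205, 77), Rational(-1, 7789088)) = Rational(-5318009217851117, 599759776)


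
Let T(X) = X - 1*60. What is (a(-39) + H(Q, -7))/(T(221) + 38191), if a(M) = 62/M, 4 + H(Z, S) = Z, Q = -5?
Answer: -413/1495728 ≈ -0.00027612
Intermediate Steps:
T(X) = -60 + X (T(X) = X - 60 = -60 + X)
H(Z, S) = -4 + Z
(a(-39) + H(Q, -7))/(T(221) + 38191) = (62/(-39) + (-4 - 5))/((-60 + 221) + 38191) = (62*(-1/39) - 9)/(161 + 38191) = (-62/39 - 9)/38352 = -413/39*1/38352 = -413/1495728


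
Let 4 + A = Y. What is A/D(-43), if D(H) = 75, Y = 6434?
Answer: 1286/15 ≈ 85.733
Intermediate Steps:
A = 6430 (A = -4 + 6434 = 6430)
A/D(-43) = 6430/75 = 6430*(1/75) = 1286/15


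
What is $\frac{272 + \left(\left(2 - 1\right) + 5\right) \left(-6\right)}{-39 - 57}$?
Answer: $- \frac{59}{24} \approx -2.4583$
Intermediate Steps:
$\frac{272 + \left(\left(2 - 1\right) + 5\right) \left(-6\right)}{-39 - 57} = \frac{272 + \left(1 + 5\right) \left(-6\right)}{-96} = \left(272 + 6 \left(-6\right)\right) \left(- \frac{1}{96}\right) = \left(272 - 36\right) \left(- \frac{1}{96}\right) = 236 \left(- \frac{1}{96}\right) = - \frac{59}{24}$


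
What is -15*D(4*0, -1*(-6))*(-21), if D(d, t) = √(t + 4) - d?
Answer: 315*√10 ≈ 996.12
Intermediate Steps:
D(d, t) = √(4 + t) - d
-15*D(4*0, -1*(-6))*(-21) = -15*(√(4 - 1*(-6)) - 4*0)*(-21) = -15*(√(4 + 6) - 1*0)*(-21) = -15*(√10 + 0)*(-21) = -15*√10*(-21) = 315*√10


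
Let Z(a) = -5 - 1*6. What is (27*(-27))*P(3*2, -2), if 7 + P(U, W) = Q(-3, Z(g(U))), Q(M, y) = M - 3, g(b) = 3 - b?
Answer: 9477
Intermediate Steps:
Z(a) = -11 (Z(a) = -5 - 6 = -11)
Q(M, y) = -3 + M
P(U, W) = -13 (P(U, W) = -7 + (-3 - 3) = -7 - 6 = -13)
(27*(-27))*P(3*2, -2) = (27*(-27))*(-13) = -729*(-13) = 9477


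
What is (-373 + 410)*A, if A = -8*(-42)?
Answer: 12432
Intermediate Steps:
A = 336
(-373 + 410)*A = (-373 + 410)*336 = 37*336 = 12432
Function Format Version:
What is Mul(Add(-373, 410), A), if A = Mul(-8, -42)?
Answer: 12432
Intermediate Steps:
A = 336
Mul(Add(-373, 410), A) = Mul(Add(-373, 410), 336) = Mul(37, 336) = 12432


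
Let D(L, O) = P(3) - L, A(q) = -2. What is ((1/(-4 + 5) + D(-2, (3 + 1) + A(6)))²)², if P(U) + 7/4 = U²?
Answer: 2825761/256 ≈ 11038.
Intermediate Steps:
P(U) = -7/4 + U²
D(L, O) = 29/4 - L (D(L, O) = (-7/4 + 3²) - L = (-7/4 + 9) - L = 29/4 - L)
((1/(-4 + 5) + D(-2, (3 + 1) + A(6)))²)² = ((1/(-4 + 5) + (29/4 - 1*(-2)))²)² = ((1/1 + (29/4 + 2))²)² = ((1 + 37/4)²)² = ((41/4)²)² = (1681/16)² = 2825761/256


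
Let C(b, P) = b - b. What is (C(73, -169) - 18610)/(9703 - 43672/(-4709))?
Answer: -87634490/45735099 ≈ -1.9161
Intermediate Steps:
C(b, P) = 0
(C(73, -169) - 18610)/(9703 - 43672/(-4709)) = (0 - 18610)/(9703 - 43672/(-4709)) = -18610/(9703 - 43672*(-1/4709)) = -18610/(9703 + 43672/4709) = -18610/45735099/4709 = -18610*4709/45735099 = -87634490/45735099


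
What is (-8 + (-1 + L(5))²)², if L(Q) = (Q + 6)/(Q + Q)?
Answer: 638401/10000 ≈ 63.840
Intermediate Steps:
L(Q) = (6 + Q)/(2*Q) (L(Q) = (6 + Q)/((2*Q)) = (6 + Q)*(1/(2*Q)) = (6 + Q)/(2*Q))
(-8 + (-1 + L(5))²)² = (-8 + (-1 + (½)*(6 + 5)/5)²)² = (-8 + (-1 + (½)*(⅕)*11)²)² = (-8 + (-1 + 11/10)²)² = (-8 + (⅒)²)² = (-8 + 1/100)² = (-799/100)² = 638401/10000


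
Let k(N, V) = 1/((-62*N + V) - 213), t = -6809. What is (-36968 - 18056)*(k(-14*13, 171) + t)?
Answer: 2105954928824/5621 ≈ 3.7466e+8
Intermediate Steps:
k(N, V) = 1/(-213 + V - 62*N) (k(N, V) = 1/((V - 62*N) - 213) = 1/(-213 + V - 62*N))
(-36968 - 18056)*(k(-14*13, 171) + t) = (-36968 - 18056)*(-1/(213 - 1*171 + 62*(-14*13)) - 6809) = -55024*(-1/(213 - 171 + 62*(-182)) - 6809) = -55024*(-1/(213 - 171 - 11284) - 6809) = -55024*(-1/(-11242) - 6809) = -55024*(-1*(-1/11242) - 6809) = -55024*(1/11242 - 6809) = -55024*(-76546777/11242) = 2105954928824/5621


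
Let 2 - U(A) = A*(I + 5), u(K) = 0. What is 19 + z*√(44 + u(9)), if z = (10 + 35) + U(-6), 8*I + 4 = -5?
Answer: 19 + 281*√11/2 ≈ 484.99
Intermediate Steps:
I = -9/8 (I = -½ + (⅛)*(-5) = -½ - 5/8 = -9/8 ≈ -1.1250)
U(A) = 2 - 31*A/8 (U(A) = 2 - A*(-9/8 + 5) = 2 - A*31/8 = 2 - 31*A/8)
z = 281/4 (z = (10 + 35) + (2 - 31/8*(-6)) = 45 + (2 + 93/4) = 45 + 101/4 = 281/4 ≈ 70.250)
19 + z*√(44 + u(9)) = 19 + 281*√(44 + 0)/4 = 19 + 281*√44/4 = 19 + 281*(2*√11)/4 = 19 + 281*√11/2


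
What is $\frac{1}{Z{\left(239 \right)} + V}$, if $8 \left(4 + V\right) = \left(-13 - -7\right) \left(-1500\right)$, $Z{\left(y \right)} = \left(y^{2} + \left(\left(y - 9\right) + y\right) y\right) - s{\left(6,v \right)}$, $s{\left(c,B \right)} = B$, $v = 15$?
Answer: $\frac{1}{170318} \approx 5.8714 \cdot 10^{-6}$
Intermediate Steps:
$Z{\left(y \right)} = -15 + y^{2} + y \left(-9 + 2 y\right)$ ($Z{\left(y \right)} = \left(y^{2} + \left(\left(y - 9\right) + y\right) y\right) - 15 = \left(y^{2} + \left(\left(-9 + y\right) + y\right) y\right) - 15 = \left(y^{2} + \left(-9 + 2 y\right) y\right) - 15 = \left(y^{2} + y \left(-9 + 2 y\right)\right) - 15 = -15 + y^{2} + y \left(-9 + 2 y\right)$)
$V = 1121$ ($V = -4 + \frac{\left(-13 - -7\right) \left(-1500\right)}{8} = -4 + \frac{\left(-13 + 7\right) \left(-1500\right)}{8} = -4 + \frac{\left(-6\right) \left(-1500\right)}{8} = -4 + \frac{1}{8} \cdot 9000 = -4 + 1125 = 1121$)
$\frac{1}{Z{\left(239 \right)} + V} = \frac{1}{\left(-15 - 2151 + 3 \cdot 239^{2}\right) + 1121} = \frac{1}{\left(-15 - 2151 + 3 \cdot 57121\right) + 1121} = \frac{1}{\left(-15 - 2151 + 171363\right) + 1121} = \frac{1}{169197 + 1121} = \frac{1}{170318}$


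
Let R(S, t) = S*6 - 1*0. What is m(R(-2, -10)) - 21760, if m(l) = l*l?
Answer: -21616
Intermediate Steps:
R(S, t) = 6*S (R(S, t) = 6*S + 0 = 6*S)
m(l) = l²
m(R(-2, -10)) - 21760 = (6*(-2))² - 21760 = (-12)² - 21760 = 144 - 21760 = -21616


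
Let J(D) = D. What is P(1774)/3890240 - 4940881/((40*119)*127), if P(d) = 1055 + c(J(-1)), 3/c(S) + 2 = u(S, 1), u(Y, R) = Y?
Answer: -240257196717/29396598560 ≈ -8.1730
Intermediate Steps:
c(S) = 3/(-2 + S)
P(d) = 1054 (P(d) = 1055 + 3/(-2 - 1) = 1055 + 3/(-3) = 1055 + 3*(-1/3) = 1055 - 1 = 1054)
P(1774)/3890240 - 4940881/((40*119)*127) = 1054/3890240 - 4940881/((40*119)*127) = 1054*(1/3890240) - 4940881/(4760*127) = 527/1945120 - 4940881/604520 = -240257196717/29396598560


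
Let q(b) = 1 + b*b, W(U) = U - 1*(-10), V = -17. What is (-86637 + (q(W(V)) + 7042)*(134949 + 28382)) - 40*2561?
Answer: 1158154375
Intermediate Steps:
W(U) = 10 + U (W(U) = U + 10 = 10 + U)
q(b) = 1 + b²
(-86637 + (q(W(V)) + 7042)*(134949 + 28382)) - 40*2561 = (-86637 + ((1 + (10 - 17)²) + 7042)*(134949 + 28382)) - 40*2561 = (-86637 + ((1 + (-7)²) + 7042)*163331) - 102440 = (-86637 + ((1 + 49) + 7042)*163331) - 102440 = (-86637 + (50 + 7042)*163331) - 102440 = (-86637 + 7092*163331) - 102440 = (-86637 + 1158343452) - 102440 = 1158256815 - 102440 = 1158154375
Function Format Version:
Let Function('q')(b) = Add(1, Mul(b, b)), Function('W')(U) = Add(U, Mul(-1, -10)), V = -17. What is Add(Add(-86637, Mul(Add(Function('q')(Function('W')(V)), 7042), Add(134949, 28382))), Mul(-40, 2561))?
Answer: 1158154375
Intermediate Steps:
Function('W')(U) = Add(10, U) (Function('W')(U) = Add(U, 10) = Add(10, U))
Function('q')(b) = Add(1, Pow(b, 2))
Add(Add(-86637, Mul(Add(Function('q')(Function('W')(V)), 7042), Add(134949, 28382))), Mul(-40, 2561)) = Add(Add(-86637, Mul(Add(Add(1, Pow(Add(10, -17), 2)), 7042), Add(134949, 28382))), Mul(-40, 2561)) = Add(Add(-86637, Mul(Add(Add(1, Pow(-7, 2)), 7042), 163331)), -102440) = Add(Add(-86637, Mul(Add(Add(1, 49), 7042), 163331)), -102440) = Add(Add(-86637, Mul(Add(50, 7042), 163331)), -102440) = Add(Add(-86637, Mul(7092, 163331)), -102440) = Add(Add(-86637, 1158343452), -102440) = Add(1158256815, -102440) = 1158154375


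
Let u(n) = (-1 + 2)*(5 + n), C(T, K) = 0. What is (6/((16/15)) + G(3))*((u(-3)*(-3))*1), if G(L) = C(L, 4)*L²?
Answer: -135/4 ≈ -33.750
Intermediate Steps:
u(n) = 5 + n (u(n) = 1*(5 + n) = 5 + n)
G(L) = 0 (G(L) = 0*L² = 0)
(6/((16/15)) + G(3))*((u(-3)*(-3))*1) = (6/((16/15)) + 0)*(((5 - 3)*(-3))*1) = (6/((16*(1/15))) + 0)*((2*(-3))*1) = (6/(16/15) + 0)*(-6*1) = (6*(15/16) + 0)*(-6) = (45/8 + 0)*(-6) = (45/8)*(-6) = -135/4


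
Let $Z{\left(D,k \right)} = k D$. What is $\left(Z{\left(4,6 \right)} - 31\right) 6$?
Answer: $-42$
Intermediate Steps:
$Z{\left(D,k \right)} = D k$
$\left(Z{\left(4,6 \right)} - 31\right) 6 = \left(4 \cdot 6 - 31\right) 6 = \left(24 - 31\right) 6 = \left(-7\right) 6 = -42$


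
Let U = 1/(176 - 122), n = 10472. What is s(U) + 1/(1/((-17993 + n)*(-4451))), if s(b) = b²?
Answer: 97615931437/2916 ≈ 3.3476e+7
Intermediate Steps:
U = 1/54 ≈ 0.018519
s(U) + 1/(1/((-17993 + n)*(-4451))) = (1/54)² + 1/(1/((-17993 + 10472)*(-4451))) = 1/2916 + 1/(-1/4451/(-7521)) = 1/2916 + 1/(-1/7521*(-1/4451)) = 1/2916 + 1/(1/33475971) = 1/2916 + 33475971 = 97615931437/2916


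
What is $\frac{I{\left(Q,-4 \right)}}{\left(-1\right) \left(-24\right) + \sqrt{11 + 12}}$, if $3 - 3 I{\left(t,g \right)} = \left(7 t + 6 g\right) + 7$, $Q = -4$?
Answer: $\frac{384}{553} - \frac{16 \sqrt{23}}{553} \approx 0.55564$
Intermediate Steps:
$I{\left(t,g \right)} = - \frac{4}{3} - 2 g - \frac{7 t}{3}$ ($I{\left(t,g \right)} = 1 - \frac{\left(7 t + 6 g\right) + 7}{3} = 1 - \frac{\left(6 g + 7 t\right) + 7}{3} = 1 - \frac{7 + 6 g + 7 t}{3} = 1 - \left(\frac{7}{3} + 2 g + \frac{7 t}{3}\right) = - \frac{4}{3} - 2 g - \frac{7 t}{3}$)
$\frac{I{\left(Q,-4 \right)}}{\left(-1\right) \left(-24\right) + \sqrt{11 + 12}} = \frac{- \frac{4}{3} - -8 - - \frac{28}{3}}{\left(-1\right) \left(-24\right) + \sqrt{11 + 12}} = \frac{- \frac{4}{3} + 8 + \frac{28}{3}}{24 + \sqrt{23}} = \frac{1}{24 + \sqrt{23}} \cdot 16 = \frac{16}{24 + \sqrt{23}}$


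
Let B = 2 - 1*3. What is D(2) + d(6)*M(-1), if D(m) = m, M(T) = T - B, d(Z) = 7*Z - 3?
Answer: 2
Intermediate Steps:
B = -1 (B = 2 - 3 = -1)
d(Z) = -3 + 7*Z
M(T) = 1 + T (M(T) = T - 1*(-1) = T + 1 = 1 + T)
D(2) + d(6)*M(-1) = 2 + (-3 + 7*6)*(1 - 1) = 2 + (-3 + 42)*0 = 2 + 39*0 = 2 + 0 = 2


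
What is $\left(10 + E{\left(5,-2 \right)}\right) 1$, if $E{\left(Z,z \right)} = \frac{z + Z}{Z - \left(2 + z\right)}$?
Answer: $\frac{53}{5} \approx 10.6$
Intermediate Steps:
$E{\left(Z,z \right)} = \frac{Z + z}{-2 + Z - z}$
$\left(10 + E{\left(5,-2 \right)}\right) 1 = \left(10 + \frac{\left(-1\right) 5 - -2}{2 - 2 - 5}\right) 1 = \left(10 + \frac{-5 + 2}{2 - 2 - 5}\right) 1 = \left(10 + \frac{1}{-5} \left(-3\right)\right) 1 = \left(10 - - \frac{3}{5}\right) 1 = \left(10 + \frac{3}{5}\right) 1 = \frac{53}{5} \cdot 1 = \frac{53}{5}$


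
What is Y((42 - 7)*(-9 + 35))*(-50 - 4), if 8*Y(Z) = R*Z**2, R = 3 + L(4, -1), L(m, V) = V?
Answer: -11179350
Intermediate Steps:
R = 2 (R = 3 - 1 = 2)
Y(Z) = Z**2/4 (Y(Z) = (2*Z**2)/8 = Z**2/4)
Y((42 - 7)*(-9 + 35))*(-50 - 4) = (((42 - 7)*(-9 + 35))**2/4)*(-50 - 4) = ((35*26)**2/4)*(-54) = ((1/4)*910**2)*(-54) = ((1/4)*828100)*(-54) = 207025*(-54) = -11179350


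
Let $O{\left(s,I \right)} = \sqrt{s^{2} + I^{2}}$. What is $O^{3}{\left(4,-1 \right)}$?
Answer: $17 \sqrt{17} \approx 70.093$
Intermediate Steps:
$O{\left(s,I \right)} = \sqrt{I^{2} + s^{2}}$
$O^{3}{\left(4,-1 \right)} = \left(\sqrt{\left(-1\right)^{2} + 4^{2}}\right)^{3} = \left(\sqrt{1 + 16}\right)^{3} = \left(\sqrt{17}\right)^{3} = 17 \sqrt{17}$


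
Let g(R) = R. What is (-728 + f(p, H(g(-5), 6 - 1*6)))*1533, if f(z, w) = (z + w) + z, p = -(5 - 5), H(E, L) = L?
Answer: -1116024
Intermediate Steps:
p = 0 (p = -1*0 = 0)
f(z, w) = w + 2*z (f(z, w) = (w + z) + z = w + 2*z)
(-728 + f(p, H(g(-5), 6 - 1*6)))*1533 = (-728 + ((6 - 1*6) + 2*0))*1533 = (-728 + ((6 - 6) + 0))*1533 = (-728 + (0 + 0))*1533 = (-728 + 0)*1533 = -728*1533 = -1116024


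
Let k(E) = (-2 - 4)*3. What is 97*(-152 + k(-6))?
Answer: -16490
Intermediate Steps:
k(E) = -18 (k(E) = -6*3 = -18)
97*(-152 + k(-6)) = 97*(-152 - 18) = 97*(-170) = -16490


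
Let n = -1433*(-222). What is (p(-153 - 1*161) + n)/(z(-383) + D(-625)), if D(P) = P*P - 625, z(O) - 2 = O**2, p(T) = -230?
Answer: 317896/536691 ≈ 0.59233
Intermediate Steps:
n = 318126
z(O) = 2 + O**2
D(P) = -625 + P**2 (D(P) = P**2 - 625 = -625 + P**2)
(p(-153 - 1*161) + n)/(z(-383) + D(-625)) = (-230 + 318126)/((2 + (-383)**2) + (-625 + (-625)**2)) = 317896/((2 + 146689) + (-625 + 390625)) = 317896/(146691 + 390000) = 317896/536691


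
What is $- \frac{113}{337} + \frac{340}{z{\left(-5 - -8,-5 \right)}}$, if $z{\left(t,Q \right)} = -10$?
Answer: $- \frac{11571}{337} \approx -34.335$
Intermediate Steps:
$- \frac{113}{337} + \frac{340}{z{\left(-5 - -8,-5 \right)}} = - \frac{113}{337} + \frac{340}{-10} = \left(-113\right) \frac{1}{337} + 340 \left(- \frac{1}{10}\right) = - \frac{113}{337} - 34 = - \frac{11571}{337}$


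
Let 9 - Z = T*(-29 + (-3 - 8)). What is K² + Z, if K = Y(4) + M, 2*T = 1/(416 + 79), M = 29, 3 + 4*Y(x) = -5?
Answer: 73066/99 ≈ 738.04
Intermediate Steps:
Y(x) = -2 (Y(x) = -¾ + (¼)*(-5) = -¾ - 5/4 = -2)
T = 1/990 (T = 1/(2*(416 + 79)) = (½)/495 = (½)*(1/495) = 1/990 ≈ 0.0010101)
Z = 895/99 (Z = 9 - (-29 + (-3 - 8))/990 = 9 - (-29 - 11)/990 = 9 - (-40)/990 = 9 - 1*(-4/99) = 9 + 4/99 = 895/99 ≈ 9.0404)
K = 27 (K = -2 + 29 = 27)
K² + Z = 27² + 895/99 = 729 + 895/99 = 73066/99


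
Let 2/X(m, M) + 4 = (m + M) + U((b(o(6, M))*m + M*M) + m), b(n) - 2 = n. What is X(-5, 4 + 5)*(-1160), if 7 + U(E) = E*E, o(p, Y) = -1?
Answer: -1160/2517 ≈ -0.46087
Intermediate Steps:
b(n) = 2 + n
U(E) = -7 + E**2 (U(E) = -7 + E*E = -7 + E**2)
X(m, M) = 2/(-11 + M + m + (M**2 + 2*m)**2) (X(m, M) = 2/(-4 + ((m + M) + (-7 + (((2 - 1)*m + M*M) + m)**2))) = 2/(-4 + ((M + m) + (-7 + ((1*m + M**2) + m)**2))) = 2/(-4 + ((M + m) + (-7 + ((m + M**2) + m)**2))) = 2/(-4 + ((M + m) + (-7 + (M**2 + 2*m)**2))) = 2/(-4 + (-7 + M + m + (M**2 + 2*m)**2)) = 2/(-11 + M + m + (M**2 + 2*m)**2))
X(-5, 4 + 5)*(-1160) = (2/(-11 + (4 + 5) - 5 + ((4 + 5)**2 + 2*(-5))**2))*(-1160) = (2/(-11 + 9 - 5 + (9**2 - 10)**2))*(-1160) = (2/(-11 + 9 - 5 + (81 - 10)**2))*(-1160) = (2/(-11 + 9 - 5 + 71**2))*(-1160) = (2/(-11 + 9 - 5 + 5041))*(-1160) = (2/5034)*(-1160) = (2*(1/5034))*(-1160) = (1/2517)*(-1160) = -1160/2517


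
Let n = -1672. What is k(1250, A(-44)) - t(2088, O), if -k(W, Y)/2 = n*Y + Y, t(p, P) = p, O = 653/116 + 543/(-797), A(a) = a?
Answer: -149136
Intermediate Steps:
O = 457453/92452 (O = 653*(1/116) + 543*(-1/797) = 653/116 - 543/797 = 457453/92452 ≈ 4.9480)
k(W, Y) = 3342*Y (k(W, Y) = -2*(-1672*Y + Y) = -(-3342)*Y = 3342*Y)
k(1250, A(-44)) - t(2088, O) = 3342*(-44) - 1*2088 = -147048 - 2088 = -149136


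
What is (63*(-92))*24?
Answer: -139104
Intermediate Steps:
(63*(-92))*24 = -5796*24 = -139104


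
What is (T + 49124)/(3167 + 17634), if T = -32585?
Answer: 16539/20801 ≈ 0.79511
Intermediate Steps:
(T + 49124)/(3167 + 17634) = (-32585 + 49124)/(3167 + 17634) = 16539/20801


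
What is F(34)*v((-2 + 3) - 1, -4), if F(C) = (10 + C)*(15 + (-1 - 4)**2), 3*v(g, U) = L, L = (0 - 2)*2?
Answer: -7040/3 ≈ -2346.7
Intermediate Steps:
L = -4 (L = -2*2 = -4)
v(g, U) = -4/3 (v(g, U) = (1/3)*(-4) = -4/3)
F(C) = 400 + 40*C (F(C) = (10 + C)*(15 + (-5)**2) = (10 + C)*(15 + 25) = (10 + C)*40 = 400 + 40*C)
F(34)*v((-2 + 3) - 1, -4) = (400 + 40*34)*(-4/3) = (400 + 1360)*(-4/3) = 1760*(-4/3) = -7040/3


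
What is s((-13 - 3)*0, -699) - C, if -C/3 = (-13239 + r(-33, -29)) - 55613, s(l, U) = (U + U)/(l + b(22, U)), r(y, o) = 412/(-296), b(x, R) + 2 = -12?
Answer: -106946445/518 ≈ -2.0646e+5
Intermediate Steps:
b(x, R) = -14 (b(x, R) = -2 - 12 = -14)
r(y, o) = -103/74 (r(y, o) = 412*(-1/296) = -103/74)
s(l, U) = 2*U/(-14 + l) (s(l, U) = (U + U)/(l - 14) = (2*U)/(-14 + l) = 2*U/(-14 + l))
C = 15285453/74 (C = -3*((-13239 - 103/74) - 55613) = -3*(-979789/74 - 55613) = -3*(-5095151/74) = 15285453/74 ≈ 2.0656e+5)
s((-13 - 3)*0, -699) - C = 2*(-699)/(-14 + (-13 - 3)*0) - 1*15285453/74 = 2*(-699)/(-14 - 16*0) - 15285453/74 = 2*(-699)/(-14 + 0) - 15285453/74 = 2*(-699)/(-14) - 15285453/74 = 2*(-699)*(-1/14) - 15285453/74 = 699/7 - 15285453/74 = -106946445/518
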